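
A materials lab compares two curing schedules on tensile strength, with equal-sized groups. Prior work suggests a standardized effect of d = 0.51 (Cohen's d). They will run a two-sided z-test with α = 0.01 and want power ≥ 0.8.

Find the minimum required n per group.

Set Φ(δ − 2.576) = 0.8; then δ − 2.576 = Φ⁻¹(0.8) = 0.842, giving δ = 3.417.
(Ignoring the negligible lower-tail rejection probability gives the usual closed-form inversion.)
δ = d·√(n/2) ⇒ n = 2(δ/d)² = 2 × (3.417 / 0.51)² = 89.80.
Round up to the next whole unit.

n = 90 per group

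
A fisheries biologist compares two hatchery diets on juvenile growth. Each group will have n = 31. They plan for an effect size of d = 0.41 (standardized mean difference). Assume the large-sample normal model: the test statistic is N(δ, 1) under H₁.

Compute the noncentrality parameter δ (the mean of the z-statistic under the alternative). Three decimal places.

δ ≈ 1.614

δ = d·√(n/2) = 0.41 × √(31/2) = 1.6142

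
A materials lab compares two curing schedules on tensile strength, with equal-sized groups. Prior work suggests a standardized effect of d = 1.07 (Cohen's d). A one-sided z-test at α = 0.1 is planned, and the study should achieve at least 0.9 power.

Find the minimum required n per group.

Set Φ(δ − 1.282) = 0.9; then δ − 1.282 = Φ⁻¹(0.9) = 1.282, giving δ = 2.563.
δ = d·√(n/2) ⇒ n = 2(δ/d)² = 2 × (2.563 / 1.07)² = 11.48.
Rounding up, n = 12 per group.

n = 12 per group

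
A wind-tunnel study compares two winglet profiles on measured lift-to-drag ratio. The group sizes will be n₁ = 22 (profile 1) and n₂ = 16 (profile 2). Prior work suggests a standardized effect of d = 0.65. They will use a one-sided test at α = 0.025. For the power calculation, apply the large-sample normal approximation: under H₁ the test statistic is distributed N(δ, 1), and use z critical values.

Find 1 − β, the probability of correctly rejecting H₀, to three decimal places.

Power ≈ 0.507

Noncentrality parameter: δ = d / √(1/n₁ + 1/n₂) = 0.65 / √(1/22 + 1/16) = 1.9783
One-sided α = 0.025 → critical value z_{0.025} = 1.960.
Power = Φ(δ − 1.960) = Φ(0.018) = 0.5073.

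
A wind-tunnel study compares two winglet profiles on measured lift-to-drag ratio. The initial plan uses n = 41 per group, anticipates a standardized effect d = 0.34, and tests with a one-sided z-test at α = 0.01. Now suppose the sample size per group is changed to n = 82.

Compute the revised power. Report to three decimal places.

Power ≈ 0.441

With n = 82 per group: δ = d·√(n/2) = 0.34 × √(82/2) = 2.1771. Critical value z_{0.01} = 2.326.
Revised power = Φ(δ − 2.326) = Φ(-0.149) = 0.4407.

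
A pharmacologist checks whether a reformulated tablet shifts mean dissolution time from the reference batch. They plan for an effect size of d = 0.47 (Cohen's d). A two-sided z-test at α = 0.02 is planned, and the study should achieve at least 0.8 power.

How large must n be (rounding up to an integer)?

n = 46

Set Φ(δ − 2.326) = 0.8; then δ − 2.326 = Φ⁻¹(0.8) = 0.842, giving δ = 3.168.
(The Φ(−δ − z_{α/2}) term is vanishingly small for δ > 0 and is dropped in the standard sample-size formula.)
δ = d·√n ⇒ n = (δ/d)² = (3.168 / 0.47)² = 45.43.
Rounding up, n = 46.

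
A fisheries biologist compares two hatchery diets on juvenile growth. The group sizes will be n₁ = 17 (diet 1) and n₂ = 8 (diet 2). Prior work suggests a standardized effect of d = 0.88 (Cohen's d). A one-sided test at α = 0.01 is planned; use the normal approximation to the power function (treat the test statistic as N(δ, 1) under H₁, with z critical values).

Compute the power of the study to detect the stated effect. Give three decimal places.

Power ≈ 0.392

Noncentrality parameter: δ = d / √(1/n₁ + 1/n₂) = 0.88 / √(1/17 + 1/8) = 2.0525
One-sided α = 0.01 → critical value z_{0.01} = 2.326.
Power = Φ(δ − 2.326) = Φ(-0.274) = 0.3921.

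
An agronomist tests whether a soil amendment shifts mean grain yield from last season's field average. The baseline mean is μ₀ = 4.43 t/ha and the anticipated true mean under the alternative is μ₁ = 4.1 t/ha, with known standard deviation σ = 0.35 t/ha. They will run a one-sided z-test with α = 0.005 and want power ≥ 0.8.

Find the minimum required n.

n = 14

Standardized effect: d = |μ₁ − μ₀| / σ = |4.1 − 4.43| / 0.35 = 0.9429
For power 0.8 need Φ(δ − z_{0.005}) = 0.8, so δ = z_{0.005} + z_{0.20} = 2.576 + 0.842 = 3.417.
δ = d·√n ⇒ n = (δ/d)² = (3.417 / 0.9429)² = 13.14.
Rounding up, n = 14.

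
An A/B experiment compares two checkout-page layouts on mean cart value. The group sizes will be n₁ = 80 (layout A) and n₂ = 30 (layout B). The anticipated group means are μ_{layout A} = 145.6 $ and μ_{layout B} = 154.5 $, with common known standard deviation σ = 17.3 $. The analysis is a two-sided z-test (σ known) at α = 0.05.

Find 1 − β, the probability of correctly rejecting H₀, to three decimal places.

Standardized effect: d = |μ_{layout A} − μ_{layout B}| / σ = |145.6 − 154.5| / 17.3 = 0.5145
Noncentrality parameter: δ = d / √(1/n₁ + 1/n₂) = 0.5145 / √(1/80 + 1/30) = 2.4030
Two-sided α = 0.05 → critical value z_{0.025} = 1.960.
Power = Φ(δ − 1.960) + Φ(−δ − 1.960) = Φ(0.443) + Φ(-4.363) = 0.6711 + 0.0000 = 0.6711.

Power ≈ 0.671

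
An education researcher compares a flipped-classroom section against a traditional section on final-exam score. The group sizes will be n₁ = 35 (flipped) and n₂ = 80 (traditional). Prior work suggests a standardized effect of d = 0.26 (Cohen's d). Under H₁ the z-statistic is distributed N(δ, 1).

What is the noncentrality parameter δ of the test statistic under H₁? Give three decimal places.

The noncentrality parameter scales effect size by the design's sample-size factor: δ = d / √(1/n₁ + 1/n₂) = 0.26 / √(1/35 + 1/80) = 1.2829

δ ≈ 1.283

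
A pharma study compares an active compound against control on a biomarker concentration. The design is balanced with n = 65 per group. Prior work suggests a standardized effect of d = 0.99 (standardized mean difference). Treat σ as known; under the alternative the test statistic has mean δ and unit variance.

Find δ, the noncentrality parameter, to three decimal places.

δ = d·√(n/2) = 0.99 × √(65/2) = 5.6439

δ ≈ 5.644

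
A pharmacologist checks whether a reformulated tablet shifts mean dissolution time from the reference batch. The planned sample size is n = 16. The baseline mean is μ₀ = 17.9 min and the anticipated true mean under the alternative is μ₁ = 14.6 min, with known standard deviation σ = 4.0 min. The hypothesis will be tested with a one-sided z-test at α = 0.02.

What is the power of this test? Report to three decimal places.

Standardized effect: d = |μ₁ − μ₀| / σ = |14.6 − 17.9| / 4.0 = 0.8250
Noncentrality parameter: δ = d·√n = 0.8250 × √16 = 3.3000
Critical value for a one-sided test at α = 0.02: z_α = 2.054.
Power = Φ(δ − 2.054) = Φ(1.246) = 0.8937.

Power ≈ 0.894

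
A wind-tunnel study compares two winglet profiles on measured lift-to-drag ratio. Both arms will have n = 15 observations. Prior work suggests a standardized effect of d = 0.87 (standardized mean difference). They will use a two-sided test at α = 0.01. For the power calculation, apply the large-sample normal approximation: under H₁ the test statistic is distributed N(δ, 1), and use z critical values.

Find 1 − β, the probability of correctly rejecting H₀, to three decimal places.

Noncentrality parameter: δ = d·√(n/2) = 0.87 × √(15/2) = 2.3826
Critical value for a two-sided test at α = 0.01: z_{α/2} = 2.576.
Power = Φ(δ − 2.576) + Φ(−δ − 2.576) = Φ(-0.193) + Φ(-4.958) = 0.4234 + 0.0000 = 0.4234.

Power ≈ 0.423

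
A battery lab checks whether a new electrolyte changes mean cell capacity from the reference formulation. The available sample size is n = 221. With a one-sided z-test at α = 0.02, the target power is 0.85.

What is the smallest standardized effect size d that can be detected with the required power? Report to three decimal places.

Required noncentrality: δ = z_{0.02} + z_{0.15} = 2.054 + 1.036 = 3.090.
δ = d·√n ⇒ d = δ/√n = 3.090/√221 = 0.2079.

d ≈ 0.208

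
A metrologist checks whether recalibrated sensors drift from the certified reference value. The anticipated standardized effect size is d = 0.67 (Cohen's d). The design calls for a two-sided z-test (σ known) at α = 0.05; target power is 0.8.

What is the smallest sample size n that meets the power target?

n = 18

For power 0.8 need Φ(δ − z_{0.025}) = 0.8, so δ = z_{0.025} + z_{0.20} = 1.960 + 0.842 = 2.802.
(For δ > 0 the lower-tail rejection region contributes negligibly to power, so the one-term inversion is standard.)
δ = d·√n ⇒ n = (δ/d)² = (2.802 / 0.67)² = 17.48.
Round up to the next whole unit.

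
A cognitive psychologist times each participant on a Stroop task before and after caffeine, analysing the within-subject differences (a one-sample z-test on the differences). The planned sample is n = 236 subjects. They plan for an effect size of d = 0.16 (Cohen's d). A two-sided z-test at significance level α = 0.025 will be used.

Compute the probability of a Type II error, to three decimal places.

β ≈ 0.414

Noncentrality parameter: δ = d·√n = 0.16 × √236 = 2.4580
Critical value for a two-sided test at α = 0.025: z_{α/2} = 2.241.
Power = Φ(δ − 2.241) + Φ(−δ − 2.241) = Φ(0.217) + Φ(-4.699) = 0.5857 + 0.0000 = 0.5857.
Type II error: β = 1 − power = 1 − 0.5857 = 0.4143.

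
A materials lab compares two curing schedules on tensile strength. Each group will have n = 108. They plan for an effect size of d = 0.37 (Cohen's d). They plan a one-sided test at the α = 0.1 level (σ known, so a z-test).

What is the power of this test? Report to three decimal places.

Power ≈ 0.925

Noncentrality parameter: δ = d·√(n/2) = 0.37 × √(108/2) = 2.7189
Critical value for a one-sided test at α = 0.1: z_α = 1.282.
Power = Φ(δ − 1.282) = Φ(1.437) = 0.9247.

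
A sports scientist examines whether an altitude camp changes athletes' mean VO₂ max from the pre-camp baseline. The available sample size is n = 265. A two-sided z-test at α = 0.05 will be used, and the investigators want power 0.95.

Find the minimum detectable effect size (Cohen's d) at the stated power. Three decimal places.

Need Φ(δ − 1.960) = 0.95, so δ = 1.960 + 1.645 = 3.605.
(Lower-tail contribution to power is negligible for δ > 0.)
δ = d·√n ⇒ d = δ/√n = 3.605/√265 = 0.2214.

d ≈ 0.221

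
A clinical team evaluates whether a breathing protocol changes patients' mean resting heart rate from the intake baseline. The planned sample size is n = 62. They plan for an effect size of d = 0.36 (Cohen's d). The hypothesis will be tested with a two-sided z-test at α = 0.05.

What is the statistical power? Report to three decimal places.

Noncentrality parameter: δ = d·√n = 0.36 × √62 = 2.8346
Two-sided α = 0.05 → critical value z_{0.025} = 1.960.
Power = Φ(δ − 1.960) + Φ(−δ − 1.960) = Φ(0.875) + Φ(-4.795) = 0.8091 + 0.0000 = 0.8091.

Power ≈ 0.809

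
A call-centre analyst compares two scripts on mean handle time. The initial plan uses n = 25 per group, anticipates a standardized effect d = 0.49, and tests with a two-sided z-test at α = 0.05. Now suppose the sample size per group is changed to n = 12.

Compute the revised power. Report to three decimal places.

Power ≈ 0.225

With n = 12 per group: δ = d·√(n/2) = 0.49 × √(12/2) = 1.2002. Critical value z_{0.025} = 1.960.
Revised power = Φ(δ − 1.960) + Φ(−δ − 1.960) = Φ(-0.760) + Φ(-3.160) = 0.2237 + 0.0008 = 0.2245.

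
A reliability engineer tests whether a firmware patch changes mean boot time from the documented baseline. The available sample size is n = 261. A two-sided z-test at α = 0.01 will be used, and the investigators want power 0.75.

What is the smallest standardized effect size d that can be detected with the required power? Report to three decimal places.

Need Φ(δ − 2.576) = 0.75, so δ = 2.576 + 0.674 = 3.250.
(The second rejection-region term Φ(−δ − z_{α/2}) is negligible and dropped.)
δ = d·√n ⇒ d = δ/√n = 3.250/√261 = 0.2012.

d ≈ 0.201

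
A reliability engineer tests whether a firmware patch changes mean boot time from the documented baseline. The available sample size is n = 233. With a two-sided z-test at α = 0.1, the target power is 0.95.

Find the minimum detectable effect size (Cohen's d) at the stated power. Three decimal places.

Need Φ(δ − 1.645) = 0.95, so δ = 1.645 + 1.645 = 3.290.
(Lower-tail contribution to power is negligible for δ > 0.)
δ = d·√n ⇒ d = δ/√n = 3.290/√233 = 0.2155.

d ≈ 0.216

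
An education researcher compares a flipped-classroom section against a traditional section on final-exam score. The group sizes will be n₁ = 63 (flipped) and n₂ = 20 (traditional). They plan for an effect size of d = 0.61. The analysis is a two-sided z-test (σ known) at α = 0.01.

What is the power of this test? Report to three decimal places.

Noncentrality parameter: δ = d / √(1/n₁ + 1/n₂) = 0.61 / √(1/63 + 1/20) = 2.3767
Critical value for a two-sided test at α = 0.01: z_{α/2} = 2.576.
Power = Φ(δ − 2.576) + Φ(−δ − 2.576) = Φ(-0.199) + Φ(-4.953) = 0.4211 + 0.0000 = 0.4211.

Power ≈ 0.421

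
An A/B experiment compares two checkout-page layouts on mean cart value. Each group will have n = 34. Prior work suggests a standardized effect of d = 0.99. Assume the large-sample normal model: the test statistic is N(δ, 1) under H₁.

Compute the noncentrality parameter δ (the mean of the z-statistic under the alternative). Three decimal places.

δ ≈ 4.082

The noncentrality parameter scales effect size by the design's sample-size factor: δ = d·√(n/2) = 0.99 × √(34/2) = 4.0819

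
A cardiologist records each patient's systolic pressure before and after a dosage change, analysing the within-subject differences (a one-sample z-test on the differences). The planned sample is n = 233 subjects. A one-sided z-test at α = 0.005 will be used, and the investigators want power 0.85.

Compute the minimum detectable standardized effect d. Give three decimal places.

Required noncentrality: δ = z_{0.005} + z_{0.15} = 2.576 + 1.036 = 3.612.
δ = d·√n ⇒ d = δ/√n = 3.612/√233 = 0.2366.

d ≈ 0.237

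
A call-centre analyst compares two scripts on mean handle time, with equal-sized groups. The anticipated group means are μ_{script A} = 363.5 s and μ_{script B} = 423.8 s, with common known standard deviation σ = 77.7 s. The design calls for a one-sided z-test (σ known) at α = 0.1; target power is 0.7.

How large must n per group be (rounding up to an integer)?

Standardized effect: d = |μ_{script A} − μ_{script B}| / σ = |363.5 − 423.8| / 77.7 = 0.7761
Set Φ(δ − 1.282) = 0.7; then δ − 1.282 = Φ⁻¹(0.7) = 0.524, giving δ = 1.806.
δ = d·√(n/2) ⇒ n = 2(δ/d)² = 2 × (1.806 / 0.7761)² = 10.83.
Round up to the next whole unit.

n = 11 per group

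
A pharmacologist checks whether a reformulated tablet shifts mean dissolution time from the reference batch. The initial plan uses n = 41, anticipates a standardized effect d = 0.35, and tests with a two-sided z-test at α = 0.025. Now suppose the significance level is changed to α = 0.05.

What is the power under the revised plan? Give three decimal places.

Power ≈ 0.611

δ = d·√n = 0.35 × √41 = 2.2411 (unchanged). New critical value: z_{0.025} = 1.960.
Revised power = Φ(δ − 1.960) + Φ(−δ − 1.960) = Φ(0.281) + Φ(-4.201) = 0.6107 + 0.0000 = 0.6107.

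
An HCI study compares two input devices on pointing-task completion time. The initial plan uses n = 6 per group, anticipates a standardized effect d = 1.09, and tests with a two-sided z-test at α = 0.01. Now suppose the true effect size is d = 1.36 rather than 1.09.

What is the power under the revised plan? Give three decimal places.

Power ≈ 0.413

With d = 1.36: δ = d·√(n/2) = 1.36 × √(6/2) = 2.3556. Critical value z_{0.005} = 2.576.
Revised power = Φ(δ − 2.576) + Φ(−δ − 2.576) = Φ(-0.220) + Φ(-4.931) = 0.4128 + 0.0000 = 0.4128.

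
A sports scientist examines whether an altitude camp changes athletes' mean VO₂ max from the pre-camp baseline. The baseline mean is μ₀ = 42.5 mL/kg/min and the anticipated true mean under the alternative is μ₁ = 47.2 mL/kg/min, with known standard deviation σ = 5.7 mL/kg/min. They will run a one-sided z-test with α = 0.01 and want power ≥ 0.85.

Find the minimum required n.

Standardized effect: d = |μ₁ − μ₀| / σ = |47.2 − 42.5| / 5.7 = 0.8246
Set Φ(δ − 2.326) = 0.85; then δ − 2.326 = Φ⁻¹(0.85) = 1.036, giving δ = 3.363.
δ = d·√n ⇒ n = (δ/d)² = (3.363 / 0.8246)² = 16.63.
Rounding up, n = 17.

n = 17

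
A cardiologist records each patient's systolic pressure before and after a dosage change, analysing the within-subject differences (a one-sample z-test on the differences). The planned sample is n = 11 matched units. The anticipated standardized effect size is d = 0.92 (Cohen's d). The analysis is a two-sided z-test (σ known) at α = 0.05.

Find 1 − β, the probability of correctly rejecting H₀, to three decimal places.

Noncentrality parameter: λ = d·√n = 0.92 × √11 = 3.0513
Two-sided α = 0.05 → critical value z_{0.025} = 1.960.
Power = Φ(λ − 1.960) + Φ(−λ − 1.960) = Φ(1.091) + Φ(-5.011) = 0.8624 + 0.0000 = 0.8624.

Power ≈ 0.862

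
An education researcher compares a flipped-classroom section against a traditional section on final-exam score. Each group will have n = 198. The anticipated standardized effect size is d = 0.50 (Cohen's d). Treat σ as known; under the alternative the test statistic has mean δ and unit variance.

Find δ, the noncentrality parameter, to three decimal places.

δ = d·√(n/2) = 0.50 × √(198/2) = 4.9749

δ ≈ 4.975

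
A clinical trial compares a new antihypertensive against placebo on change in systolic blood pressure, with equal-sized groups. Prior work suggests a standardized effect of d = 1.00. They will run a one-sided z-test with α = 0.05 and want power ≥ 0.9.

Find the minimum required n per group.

For power 0.9 need Φ(δ − z_{0.05}) = 0.9, so δ = z_{0.05} + z_{0.10} = 1.645 + 1.282 = 2.926.
δ = d·√(n/2) ⇒ n = 2(δ/d)² = 2 × (2.926 / 1.00)² = 17.13.
Rounding up, n = 18 per group.

n = 18 per group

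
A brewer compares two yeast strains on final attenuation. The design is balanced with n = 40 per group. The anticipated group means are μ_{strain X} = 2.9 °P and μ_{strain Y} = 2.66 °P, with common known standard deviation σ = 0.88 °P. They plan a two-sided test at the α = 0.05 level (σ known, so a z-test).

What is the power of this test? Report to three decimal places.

Standardized effect: d = |μ_{strain X} − μ_{strain Y}| / σ = |2.9 − 2.66| / 0.88 = 0.2727
Noncentrality parameter: δ = d·√(n/2) = 0.2727 × √(40/2) = 1.2197
Two-sided α = 0.05 → critical value z_{0.025} = 1.960.
Power = Φ(δ − 1.960) + Φ(−δ − 1.960) = Φ(-0.740) + Φ(-3.180) = 0.2296 + 0.0007 = 0.2303.

Power ≈ 0.230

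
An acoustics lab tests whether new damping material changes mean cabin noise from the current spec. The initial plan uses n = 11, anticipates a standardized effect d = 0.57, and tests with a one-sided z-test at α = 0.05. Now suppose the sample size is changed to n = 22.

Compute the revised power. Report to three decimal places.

Power ≈ 0.848

With n = 22: δ = d·√n = 0.57 × √22 = 2.6735. Critical value z_{0.05} = 1.645.
Revised power = Φ(δ − 1.645) = Φ(1.029) = 0.8482.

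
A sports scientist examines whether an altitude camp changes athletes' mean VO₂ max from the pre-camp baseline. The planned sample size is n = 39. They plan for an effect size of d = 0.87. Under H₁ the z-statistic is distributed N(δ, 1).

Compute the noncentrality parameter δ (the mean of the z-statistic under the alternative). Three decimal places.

δ ≈ 5.433

The noncentrality parameter scales effect size by the design's sample-size factor: δ = d·√n = 0.87 × √39 = 5.4331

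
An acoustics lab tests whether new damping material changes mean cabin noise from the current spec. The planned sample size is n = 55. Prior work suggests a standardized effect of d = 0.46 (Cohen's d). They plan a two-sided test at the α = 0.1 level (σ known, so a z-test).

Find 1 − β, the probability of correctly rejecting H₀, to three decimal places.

Noncentrality parameter: δ = d·√n = 0.46 × √55 = 3.4115
Critical value for a two-sided test at α = 0.1: z_{α/2} = 1.645.
Power = Φ(δ − 1.645) + Φ(−δ − 1.645) = Φ(1.767) + Φ(-5.056) = 0.9614 + 0.0000 = 0.9614.

Power ≈ 0.961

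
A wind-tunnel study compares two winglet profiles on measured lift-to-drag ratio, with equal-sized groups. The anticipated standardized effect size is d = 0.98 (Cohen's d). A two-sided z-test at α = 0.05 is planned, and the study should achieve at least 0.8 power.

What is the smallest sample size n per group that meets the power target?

For power 0.8 need Φ(δ − z_{0.025}) = 0.8, so δ = z_{0.025} + z_{0.20} = 1.960 + 0.842 = 2.802.
(The Φ(−δ − z_{α/2}) term is vanishingly small for δ > 0 and is dropped in the standard sample-size formula.)
δ = d·√(n/2) ⇒ n = 2(δ/d)² = 2 × (2.802 / 0.98)² = 16.35.
Rounding up, n = 17 per group.

n = 17 per group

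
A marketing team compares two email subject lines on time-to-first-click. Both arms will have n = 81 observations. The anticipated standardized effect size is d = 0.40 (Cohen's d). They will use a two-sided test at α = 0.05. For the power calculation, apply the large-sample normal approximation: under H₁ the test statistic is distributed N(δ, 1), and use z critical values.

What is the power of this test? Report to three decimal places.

Power ≈ 0.721

Noncentrality parameter: δ = d·√(n/2) = 0.40 × √(81/2) = 2.5456
Critical value for a two-sided test at α = 0.05: z_{α/2} = 1.960.
Power = Φ(δ − 1.960) + Φ(−δ − 1.960) = Φ(0.586) + Φ(-4.506) = 0.7209 + 0.0000 = 0.7209.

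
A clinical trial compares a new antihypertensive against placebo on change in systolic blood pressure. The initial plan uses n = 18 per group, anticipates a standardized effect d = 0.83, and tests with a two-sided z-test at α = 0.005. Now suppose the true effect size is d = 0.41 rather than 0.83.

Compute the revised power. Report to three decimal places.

Power ≈ 0.057

With d = 0.41: δ = d·√(n/2) = 0.41 × √(18/2) = 1.2300. Critical value z_{0.0025} = 2.807.
Revised power = Φ(δ − 2.807) + Φ(−δ − 2.807) = Φ(-1.577) + Φ(-4.037) = 0.0574 + 0.0000 = 0.0574.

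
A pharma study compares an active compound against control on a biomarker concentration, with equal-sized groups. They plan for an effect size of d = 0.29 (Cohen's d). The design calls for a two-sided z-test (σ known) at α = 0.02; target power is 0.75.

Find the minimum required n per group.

n = 215 per group

Set Φ(δ − 2.326) = 0.75; then δ − 2.326 = Φ⁻¹(0.75) = 0.674, giving δ = 3.001.
(Ignoring the negligible lower-tail rejection probability gives the usual closed-form inversion.)
δ = d·√(n/2) ⇒ n = 2(δ/d)² = 2 × (3.001 / 0.29)² = 214.15.
Round up to the next whole unit.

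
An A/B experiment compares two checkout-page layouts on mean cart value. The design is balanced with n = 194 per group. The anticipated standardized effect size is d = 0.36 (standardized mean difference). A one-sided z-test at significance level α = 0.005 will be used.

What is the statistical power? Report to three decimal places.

Power ≈ 0.834

Noncentrality parameter: δ = d·√(n/2) = 0.36 × √(194/2) = 3.5456
Critical value for a one-sided test at α = 0.005: z_α = 2.576.
Power = Φ(δ − 2.576) = Φ(0.970) = 0.8339.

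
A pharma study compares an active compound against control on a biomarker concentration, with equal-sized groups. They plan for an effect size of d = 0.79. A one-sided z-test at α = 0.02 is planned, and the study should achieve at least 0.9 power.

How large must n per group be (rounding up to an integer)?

For power 0.9 need Φ(δ − z_{0.02}) = 0.9, so δ = z_{0.02} + z_{0.10} = 2.054 + 1.282 = 3.335.
δ = d·√(n/2) ⇒ n = 2(δ/d)² = 2 × (3.335 / 0.79)² = 35.65.
Rounding up, n = 36 per group.

n = 36 per group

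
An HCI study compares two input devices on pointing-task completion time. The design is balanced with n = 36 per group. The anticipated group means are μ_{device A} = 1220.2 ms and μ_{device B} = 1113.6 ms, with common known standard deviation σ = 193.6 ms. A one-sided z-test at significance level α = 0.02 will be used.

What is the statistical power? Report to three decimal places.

Power ≈ 0.611

Standardized effect: d = |μ_{device A} − μ_{device B}| / σ = |1220.2 − 1113.6| / 193.6 = 0.5506
Noncentrality parameter: δ = d·√(n/2) = 0.5506 × √(36/2) = 2.3361
One-sided α = 0.02 → critical value z_{0.02} = 2.054.
Power = P(Z > 2.054 − δ) = Φ(0.282) = 0.6112.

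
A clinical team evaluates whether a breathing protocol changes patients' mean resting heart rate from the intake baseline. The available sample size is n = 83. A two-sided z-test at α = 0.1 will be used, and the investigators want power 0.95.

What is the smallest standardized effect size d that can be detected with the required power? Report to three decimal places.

d ≈ 0.361

Required noncentrality: δ = z_{0.05} + z_{0.05} = 1.645 + 1.645 = 3.290.
(The second rejection-region term Φ(−δ − z_{α/2}) is negligible and dropped.)
δ = d·√n ⇒ d = δ/√n = 3.290/√83 = 0.3611.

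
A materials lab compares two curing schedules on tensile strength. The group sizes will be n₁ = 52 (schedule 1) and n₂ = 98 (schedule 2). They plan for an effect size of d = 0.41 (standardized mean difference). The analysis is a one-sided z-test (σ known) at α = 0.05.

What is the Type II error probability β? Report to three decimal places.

Noncentrality parameter: δ = d / √(1/n₁ + 1/n₂) = 0.41 / √(1/52 + 1/98) = 2.3898
Critical value for a one-sided test at α = 0.05: z_α = 1.645.
Power = P(Z > 1.645 − δ) = Φ(0.745) = 0.7718.
Type II error: β = 1 − power = 1 − 0.7718 = 0.2282.

β ≈ 0.228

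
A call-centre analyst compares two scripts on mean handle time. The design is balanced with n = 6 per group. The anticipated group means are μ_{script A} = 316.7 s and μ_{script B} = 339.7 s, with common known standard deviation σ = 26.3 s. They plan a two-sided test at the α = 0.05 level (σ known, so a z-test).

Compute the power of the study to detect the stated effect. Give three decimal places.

Standardized effect: d = |μ_{script A} − μ_{script B}| / σ = |316.7 − 339.7| / 26.3 = 0.8745
Noncentrality parameter: δ = d·√(n/2) = 0.8745 × √(6/2) = 1.5147
Two-sided α = 0.05 → critical value z_{0.025} = 1.960.
Power = Φ(δ − 1.960) + Φ(−δ − 1.960) = Φ(-0.445) + Φ(-3.475) = 0.3281 + 0.0003 = 0.3283.

Power ≈ 0.328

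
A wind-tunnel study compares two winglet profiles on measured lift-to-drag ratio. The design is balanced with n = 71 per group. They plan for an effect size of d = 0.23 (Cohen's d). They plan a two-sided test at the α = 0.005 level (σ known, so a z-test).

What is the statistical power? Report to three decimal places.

Power ≈ 0.075

Noncentrality parameter: δ = d·√(n/2) = 0.23 × √(71/2) = 1.3704
Two-sided α = 0.005 → critical value z_{0.0025} = 2.807.
Power = Φ(δ − 2.807) + Φ(−δ − 2.807) = Φ(-1.437) + Φ(-4.177) = 0.0754 + 0.0000 = 0.0754.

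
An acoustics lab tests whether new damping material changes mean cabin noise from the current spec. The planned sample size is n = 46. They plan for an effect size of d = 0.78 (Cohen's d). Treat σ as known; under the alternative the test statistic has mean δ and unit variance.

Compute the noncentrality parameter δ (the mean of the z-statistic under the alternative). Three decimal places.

δ = d·√n = 0.78 × √46 = 5.2902

δ ≈ 5.290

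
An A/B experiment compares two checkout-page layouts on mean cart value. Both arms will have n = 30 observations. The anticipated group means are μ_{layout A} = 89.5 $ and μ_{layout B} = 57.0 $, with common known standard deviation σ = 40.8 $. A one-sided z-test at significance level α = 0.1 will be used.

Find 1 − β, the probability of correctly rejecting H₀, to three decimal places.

Power ≈ 0.964

Standardized effect: d = |μ_{layout A} − μ_{layout B}| / σ = |89.5 − 57.0| / 40.8 = 0.7966
Noncentrality parameter: δ = d·√(n/2) = 0.7966 × √(30/2) = 3.0851
Critical value for a one-sided test at α = 0.1: z_α = 1.282.
Power = Φ(δ − 1.282) = Φ(1.804) = 0.9643.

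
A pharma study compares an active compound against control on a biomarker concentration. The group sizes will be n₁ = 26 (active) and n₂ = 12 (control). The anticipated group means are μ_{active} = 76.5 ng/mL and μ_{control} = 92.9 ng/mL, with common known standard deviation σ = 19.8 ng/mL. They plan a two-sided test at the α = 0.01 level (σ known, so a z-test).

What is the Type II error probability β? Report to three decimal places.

β ≈ 0.580

Standardized effect: d = |μ_{active} − μ_{control}| / σ = |76.5 − 92.9| / 19.8 = 0.8283
Noncentrality parameter: δ = d / √(1/n₁ + 1/n₂) = 0.8283 / √(1/26 + 1/12) = 2.3734
Critical value for a two-sided test at α = 0.01: z_{α/2} = 2.576.
Power = Φ(δ − 2.576) + Φ(−δ − 2.576) = Φ(-0.202) + Φ(-4.949) = 0.4198 + 0.0000 = 0.4198.
Type II error: β = 1 − power = 1 − 0.4198 = 0.5802.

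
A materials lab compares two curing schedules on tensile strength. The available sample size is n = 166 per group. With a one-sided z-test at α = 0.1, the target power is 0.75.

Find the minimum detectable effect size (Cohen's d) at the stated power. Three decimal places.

d ≈ 0.215

Required noncentrality: δ = z_{0.1} + z_{0.25} = 1.282 + 0.674 = 1.956.
δ = d·√(n/2) ⇒ d = δ/√(n/2) = 1.956/√(166/2) = 0.2147.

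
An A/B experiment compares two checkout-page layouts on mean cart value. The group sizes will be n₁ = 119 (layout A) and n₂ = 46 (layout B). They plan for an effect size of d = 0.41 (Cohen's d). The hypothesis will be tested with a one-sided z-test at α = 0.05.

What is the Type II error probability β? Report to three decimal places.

β ≈ 0.237

Noncentrality parameter: δ = d / √(1/n₁ + 1/n₂) = 0.41 / √(1/119 + 1/46) = 2.3615
Critical value for a one-sided test at α = 0.05: z_α = 1.645.
Power = Φ(δ − 1.645) = Φ(0.717) = 0.7632.
Type II error: β = 1 − power = 1 − 0.7632 = 0.2368.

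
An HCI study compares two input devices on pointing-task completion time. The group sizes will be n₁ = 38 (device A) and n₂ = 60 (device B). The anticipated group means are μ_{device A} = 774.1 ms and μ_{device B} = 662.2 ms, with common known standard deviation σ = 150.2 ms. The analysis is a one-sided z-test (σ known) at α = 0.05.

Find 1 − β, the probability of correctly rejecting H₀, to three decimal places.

Standardized effect: d = |μ_{device A} − μ_{device B}| / σ = |774.1 − 662.2| / 150.2 = 0.7450
Noncentrality parameter: δ = d / √(1/n₁ + 1/n₂) = 0.7450 / √(1/38 + 1/60) = 3.5935
One-sided α = 0.05 → critical value z_{0.05} = 1.645.
Power = P(Z > 1.645 − δ) = Φ(1.949) = 0.9743.

Power ≈ 0.974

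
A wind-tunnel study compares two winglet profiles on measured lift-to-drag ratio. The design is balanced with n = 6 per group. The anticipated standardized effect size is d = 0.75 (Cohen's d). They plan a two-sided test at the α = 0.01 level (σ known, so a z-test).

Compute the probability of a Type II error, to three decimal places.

β ≈ 0.899

Noncentrality parameter: δ = d·√(n/2) = 0.75 × √(6/2) = 1.2990
Critical value for a two-sided test at α = 0.01: z_{α/2} = 2.576.
Power = Φ(δ − 2.576) + Φ(−δ − 2.576) = Φ(-1.277) + Φ(-3.875) = 0.1008 + 0.0001 = 0.1009.
Type II error: β = 1 − power = 1 − 0.1009 = 0.8991.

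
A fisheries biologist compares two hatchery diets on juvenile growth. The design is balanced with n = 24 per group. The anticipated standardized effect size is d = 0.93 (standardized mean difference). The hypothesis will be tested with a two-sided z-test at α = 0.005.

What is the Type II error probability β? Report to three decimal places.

β ≈ 0.339

Noncentrality parameter: δ = d·√(n/2) = 0.93 × √(24/2) = 3.2216
Critical value for a two-sided test at α = 0.005: z_{α/2} = 2.807.
Power = Φ(δ − 2.807) + Φ(−δ − 2.807) = Φ(0.415) + Φ(-6.029) = 0.6608 + 0.0000 = 0.6608.
Type II error: β = 1 − power = 1 − 0.6608 = 0.3392.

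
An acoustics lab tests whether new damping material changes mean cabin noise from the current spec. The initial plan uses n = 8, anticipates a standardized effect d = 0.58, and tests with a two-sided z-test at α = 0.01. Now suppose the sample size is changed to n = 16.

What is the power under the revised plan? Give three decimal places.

With n = 16: δ = d·√n = 0.58 × √16 = 2.3200. Critical value z_{0.005} = 2.576.
Revised power = Φ(δ − 2.576) + Φ(−δ − 2.576) = Φ(-0.256) + Φ(-4.896) = 0.3990 + 0.0000 = 0.3990.

Power ≈ 0.399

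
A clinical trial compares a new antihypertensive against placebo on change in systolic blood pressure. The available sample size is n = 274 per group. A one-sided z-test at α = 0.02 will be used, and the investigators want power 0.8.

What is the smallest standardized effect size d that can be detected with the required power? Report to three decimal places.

Need Φ(δ − 2.054) = 0.8, so δ = 2.054 + 0.842 = 2.895.
δ = d·√(n/2) ⇒ d = δ/√(n/2) = 2.895/√(274/2) = 0.2474.

d ≈ 0.247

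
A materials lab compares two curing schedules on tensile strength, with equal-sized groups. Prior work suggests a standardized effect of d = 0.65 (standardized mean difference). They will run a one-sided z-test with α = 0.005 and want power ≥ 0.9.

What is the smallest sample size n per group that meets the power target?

n = 71 per group

Set Φ(δ − 2.576) = 0.9; then δ − 2.576 = Φ⁻¹(0.9) = 1.282, giving δ = 3.857.
δ = d·√(n/2) ⇒ n = 2(δ/d)² = 2 × (3.857 / 0.65)² = 70.43.
Rounding up, n = 71 per group.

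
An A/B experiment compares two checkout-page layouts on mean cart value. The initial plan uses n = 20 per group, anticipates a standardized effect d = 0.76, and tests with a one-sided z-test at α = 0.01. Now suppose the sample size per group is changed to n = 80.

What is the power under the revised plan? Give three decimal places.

Power ≈ 0.993

With n = 80 per group: δ = d·√(n/2) = 0.76 × √(80/2) = 4.8067. Critical value z_{0.01} = 2.326.
Revised power = P(Z > 2.326 − δ) = Φ(2.480) = 0.9934.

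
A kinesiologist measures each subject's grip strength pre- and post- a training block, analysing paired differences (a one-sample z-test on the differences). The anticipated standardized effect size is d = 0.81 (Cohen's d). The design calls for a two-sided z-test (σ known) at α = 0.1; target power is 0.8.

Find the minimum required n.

For power 0.8 need Φ(δ − z_{0.05}) = 0.8, so δ = z_{0.05} + z_{0.20} = 1.645 + 0.842 = 2.486.
(Ignoring the negligible lower-tail rejection probability gives the usual closed-form inversion.)
δ = d·√n ⇒ n = (δ/d)² = (2.486 / 0.81)² = 9.42.
Rounding up, n = 10.

n = 10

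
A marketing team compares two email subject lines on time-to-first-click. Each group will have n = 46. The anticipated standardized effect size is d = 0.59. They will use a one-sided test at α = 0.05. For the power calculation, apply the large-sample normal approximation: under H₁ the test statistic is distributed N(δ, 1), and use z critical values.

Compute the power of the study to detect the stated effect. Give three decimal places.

Noncentrality parameter: δ = d·√(n/2) = 0.59 × √(46/2) = 2.8295
One-sided α = 0.05 → critical value z_{0.05} = 1.645.
Power = P(Z > 1.645 − δ) = Φ(1.185) = 0.8819.

Power ≈ 0.882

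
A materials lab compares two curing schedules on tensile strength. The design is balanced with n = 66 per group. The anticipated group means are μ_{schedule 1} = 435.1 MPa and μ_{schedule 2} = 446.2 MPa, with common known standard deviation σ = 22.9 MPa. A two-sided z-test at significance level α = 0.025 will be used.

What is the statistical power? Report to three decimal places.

Standardized effect: d = |μ_{schedule 1} − μ_{schedule 2}| / σ = |435.1 − 446.2| / 22.9 = 0.4847
Noncentrality parameter: δ = d·√(n/2) = 0.4847 × √(66/2) = 2.7845
Two-sided α = 0.025 → critical value z_{0.0125} = 2.241.
Power = Φ(δ − 2.241) + Φ(−δ − 2.241) = Φ(0.543) + Φ(-5.026) = 0.7065 + 0.0000 = 0.7065.

Power ≈ 0.706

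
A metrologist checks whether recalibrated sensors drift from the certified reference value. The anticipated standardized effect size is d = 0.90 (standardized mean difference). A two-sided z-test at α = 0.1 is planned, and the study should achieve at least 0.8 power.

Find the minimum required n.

Set Φ(δ − 1.645) = 0.8; then δ − 1.645 = Φ⁻¹(0.8) = 0.842, giving δ = 2.486.
(For δ > 0 the lower-tail rejection region contributes negligibly to power, so the one-term inversion is standard.)
δ = d·√n ⇒ n = (δ/d)² = (2.486 / 0.90)² = 7.63.
Round up to the next whole unit.

n = 8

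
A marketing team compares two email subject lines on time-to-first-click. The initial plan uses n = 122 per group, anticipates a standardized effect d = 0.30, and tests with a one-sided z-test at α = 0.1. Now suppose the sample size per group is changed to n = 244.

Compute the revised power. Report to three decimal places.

With n = 244 per group: δ = d·√(n/2) = 0.30 × √(244/2) = 3.3136. Critical value z_{0.1} = 1.282.
Revised power = Φ(δ − 1.282) = Φ(2.032) = 0.9789.

Power ≈ 0.979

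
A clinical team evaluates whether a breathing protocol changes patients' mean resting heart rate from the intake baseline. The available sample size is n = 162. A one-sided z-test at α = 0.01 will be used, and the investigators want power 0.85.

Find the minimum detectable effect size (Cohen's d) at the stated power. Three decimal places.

Required noncentrality: δ = z_{0.01} + z_{0.15} = 2.326 + 1.036 = 3.363.
δ = d·√n ⇒ d = δ/√n = 3.363/√162 = 0.2642.

d ≈ 0.264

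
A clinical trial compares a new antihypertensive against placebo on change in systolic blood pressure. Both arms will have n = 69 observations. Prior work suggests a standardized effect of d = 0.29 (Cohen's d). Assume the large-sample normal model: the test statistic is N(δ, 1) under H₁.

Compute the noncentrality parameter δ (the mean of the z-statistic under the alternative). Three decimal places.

δ = d·√(n/2) = 0.29 × √(69/2) = 1.7034

δ ≈ 1.703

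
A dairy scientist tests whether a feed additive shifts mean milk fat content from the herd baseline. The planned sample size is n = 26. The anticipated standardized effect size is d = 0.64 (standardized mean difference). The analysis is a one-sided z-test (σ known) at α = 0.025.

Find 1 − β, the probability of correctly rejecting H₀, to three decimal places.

Noncentrality parameter: δ = d·√n = 0.64 × √26 = 3.2634
One-sided α = 0.025 → critical value z_{0.025} = 1.960.
Power = Φ(δ − 1.960) = Φ(1.303) = 0.9038.

Power ≈ 0.904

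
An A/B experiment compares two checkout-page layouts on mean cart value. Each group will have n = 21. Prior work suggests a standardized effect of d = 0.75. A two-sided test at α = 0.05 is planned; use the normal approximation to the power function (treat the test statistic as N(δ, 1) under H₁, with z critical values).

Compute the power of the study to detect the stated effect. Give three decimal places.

Noncentrality parameter: δ = d·√(n/2) = 0.75 × √(21/2) = 2.4303
Two-sided α = 0.05 → critical value z_{0.025} = 1.960.
Power = Φ(δ − 1.960) + Φ(−δ − 1.960) = Φ(0.470) + Φ(-4.390) = 0.6809 + 0.0000 = 0.6809.

Power ≈ 0.681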